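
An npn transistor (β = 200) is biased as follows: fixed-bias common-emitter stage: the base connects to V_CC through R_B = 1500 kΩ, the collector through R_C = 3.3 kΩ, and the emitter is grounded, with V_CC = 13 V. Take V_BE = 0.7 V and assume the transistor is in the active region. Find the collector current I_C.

Base loop: V_CC = I_B·R_B + V_BE, so I_B = (13 − 0.7)/1500 kΩ = 0.0082 mA.
In the active region I_C = β·I_B = 200 × 0.0082 = 1.64 mA.
Collector loop: V_CE = V_CC − I_C·R_C = 13 − 1.64×3.3 = 7.59 V.
Since V_CE = 7.59 V > V_CE(sat) ≈ 0.2 V, the transistor is in the active region as assumed.

I_C ≈ 1.6 mA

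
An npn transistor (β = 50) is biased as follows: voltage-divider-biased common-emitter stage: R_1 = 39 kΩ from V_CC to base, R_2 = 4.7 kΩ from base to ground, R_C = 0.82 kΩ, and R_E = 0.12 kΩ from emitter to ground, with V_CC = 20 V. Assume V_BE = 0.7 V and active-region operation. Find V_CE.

Thevenize the base divider: V_Th = V_CC·R_2/(R_1+R_2) = 20×4.7/43.7 = 2.15 V, R_Th = R_1‖R_2 = 4.19 kΩ.
Base-emitter loop: V_Th = I_B·R_Th + V_BE + (β+1)I_B·R_E, so I_B = (2.15 − 0.7) / (4.19 + 51×0.12) = 0.141 mA.
I_C = β·I_B = 50×0.141 = 7.03 mA, and I_E = (β+1)I_B = 7.17 mA.
V_CE = V_CC − I_C·R_C − I_E·R_E = 20 − 7.03×0.82 − 7.17×0.12 = 13.4 V.
V_CE = 13.4 V > 0.2 V confirms active-region operation.

V_CE ≈ 13 V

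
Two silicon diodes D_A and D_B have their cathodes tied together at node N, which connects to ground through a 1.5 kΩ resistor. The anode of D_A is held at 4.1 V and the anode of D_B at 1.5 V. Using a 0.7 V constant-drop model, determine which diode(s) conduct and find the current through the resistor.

Assume both conduct. Then node N would need to be at both 4.1−0.7 = 3.4 V and 1.5−0.7 = 0.8 V, which is impossible.
Assume only D_A conducts: V_N = 4.1 − 0.7 = 3.4 V, so I_R = 3.4/1.5 = 2.27 mA.
Check D_B: its anode-to-cathode voltage is 1.5 − 3.4 = -1.9 V < 0.7 V, so it is off. The assumption is consistent.

Only D_A conducts; I_R ≈ 2.3 mA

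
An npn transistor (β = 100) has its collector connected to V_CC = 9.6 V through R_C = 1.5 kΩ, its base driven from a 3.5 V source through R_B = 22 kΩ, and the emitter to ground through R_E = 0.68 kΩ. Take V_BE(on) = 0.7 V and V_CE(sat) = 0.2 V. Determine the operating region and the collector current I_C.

active; I_C ≈ 3.1 mA

Assume active. Base-emitter loop: I_B = (V_BB − V_BE)/(R_B + (β+1)R_E) = (3.5 − 0.7)/(22 + 101×0.68) = 0.0309 mA.
I_C = β·I_B = 100×0.0309 = 3.09 mA.
V_CE = V_CC − I_C·R_C − I_E·R_E = 9.6 − 3.09×1.5 − 3.12×0.68 = 2.85 V > V_CE(sat), so the active-region assumption holds.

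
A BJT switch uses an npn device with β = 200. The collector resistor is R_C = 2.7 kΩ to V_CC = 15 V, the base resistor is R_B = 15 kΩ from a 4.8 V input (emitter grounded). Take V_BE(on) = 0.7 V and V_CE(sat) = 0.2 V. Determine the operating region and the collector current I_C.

Assume active: I_B = (4.8 − 0.7)/15 = 0.273 mA, giving I_C = β·I_B = 54.7 mA.
But then V_CE = 15 − 54.7×2.7 = -133 V < V_CE(sat) = 0.2 V — impossible in the active region.
So the transistor is saturated. With V_CE = 0.2 V, I_C = (V_CC − 0.2)/R_C = 14.8/2.7 = 5.48 mA.
Check: β·I_B = 54.7 mA > I_C = 5.48 mA, confirming saturation.

saturation; I_C ≈ 5.5 mA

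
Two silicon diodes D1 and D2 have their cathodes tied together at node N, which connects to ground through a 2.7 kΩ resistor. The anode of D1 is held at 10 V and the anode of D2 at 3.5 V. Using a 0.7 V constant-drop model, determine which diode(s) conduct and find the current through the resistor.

Only D1 conducts; I_R ≈ 3.4 mA

Assume both conduct. Then node N would need to be at both 10−0.7 = 9.3 V and 3.5−0.7 = 2.8 V, which is impossible.
Assume only D1 conducts: V_N = 10 − 0.7 = 9.3 V, so I_R = 9.3/2.7 = 3.44 mA.
Check D2: its anode-to-cathode voltage is 3.5 − 9.3 = -5.8 V < 0.7 V, so it is off. The assumption is consistent.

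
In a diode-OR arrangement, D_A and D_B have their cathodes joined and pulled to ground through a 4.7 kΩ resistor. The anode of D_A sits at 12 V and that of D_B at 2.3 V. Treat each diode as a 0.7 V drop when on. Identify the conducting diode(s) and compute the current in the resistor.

Assume both conduct. Then node N would need to be at both 12−0.7 = 11.3 V and 2.3−0.7 = 1.6 V, which is impossible.
Assume only D_A conducts: V_N = 12 − 0.7 = 11.3 V, so I_R = 11.3/4.7 = 2.4 mA.
Check D_B: its anode-to-cathode voltage is 2.3 − 11.3 = -9 V < 0.7 V, so it is off. The assumption is consistent.

Only D_A conducts; I_R ≈ 2.4 mA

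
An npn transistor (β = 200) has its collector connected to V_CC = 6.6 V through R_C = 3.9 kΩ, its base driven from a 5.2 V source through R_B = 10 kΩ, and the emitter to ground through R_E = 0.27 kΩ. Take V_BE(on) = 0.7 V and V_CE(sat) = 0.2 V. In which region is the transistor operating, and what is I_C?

Assume active: I_B = (5.2 − 0.7)/(10 + 201×0.27) = 0.07 mA, I_C = β·I_B = 14 mA.
Then V_CE = 6.6 − 14×3.9 − 14.1×0.27 = -51.8 V < 0.2 V — the active assumption fails.
Re-solve with V_CE = 0.2 V. KCL at the emitter: V_E/R_E = (V_BB−0.7−V_E)/R_B + (V_CC−0.2−V_E)/R_C, giving V_E = 0.515 V.
I_C = (V_CC − 0.2 − V_E)/R_C = (6.4 − 0.515)/3.9 = 1.51 mA.
Check: I_B = (4.5 − 0.515)/10 = 0.398 mA, and β·I_B = 79.7 mA > I_C, confirming saturation.

saturation; I_C ≈ 1.5 mA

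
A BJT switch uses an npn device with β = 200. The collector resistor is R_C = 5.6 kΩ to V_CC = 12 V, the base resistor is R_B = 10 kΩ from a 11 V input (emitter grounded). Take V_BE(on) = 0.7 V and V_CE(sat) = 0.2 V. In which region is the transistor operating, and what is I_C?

Assume active: I_B = (11 − 0.7)/10 = 1.03 mA, giving I_C = β·I_B = 206 mA.
But then V_CE = 12 − 206×5.6 = -1140 V < V_CE(sat) = 0.2 V — impossible in the active region.
So the transistor is saturated. With V_CE = 0.2 V, I_C = (V_CC − 0.2)/R_C = 11.8/5.6 = 2.11 mA.
Check: β·I_B = 206 mA > I_C = 2.11 mA, confirming saturation.

saturation; I_C ≈ 2.1 mA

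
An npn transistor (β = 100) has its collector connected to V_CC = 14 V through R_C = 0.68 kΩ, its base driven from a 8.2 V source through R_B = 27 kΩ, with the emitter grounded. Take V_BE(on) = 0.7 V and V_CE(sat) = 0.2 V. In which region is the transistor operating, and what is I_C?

saturation; I_C ≈ 20 mA

Assume active: I_B = (8.2 − 0.7)/27 = 0.278 mA, giving I_C = β·I_B = 27.8 mA.
But then V_CE = 14 − 27.8×0.68 = -4.89 V < V_CE(sat) = 0.2 V — impossible in the active region.
So the transistor is saturated. With V_CE = 0.2 V, I_C = (V_CC − 0.2)/R_C = 13.8/0.68 = 20.3 mA.
Check: β·I_B = 27.8 mA > I_C = 20.3 mA, confirming saturation.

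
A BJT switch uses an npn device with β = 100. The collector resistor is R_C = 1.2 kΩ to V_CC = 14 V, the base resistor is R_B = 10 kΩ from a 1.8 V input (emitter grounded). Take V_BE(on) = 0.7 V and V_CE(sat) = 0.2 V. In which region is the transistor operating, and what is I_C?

Assume active. Base-emitter loop: I_B = (V_BB − V_BE)/R_B = (1.8 − 0.7)/10 = 0.11 mA.
I_C = β·I_B = 100×0.11 = 11 mA.
V_CE = V_CC − I_C·R_C = 14 − 11×1.2 = 0.8 V > V_CE(sat), so the active-region assumption holds.

active; I_C ≈ 11 mA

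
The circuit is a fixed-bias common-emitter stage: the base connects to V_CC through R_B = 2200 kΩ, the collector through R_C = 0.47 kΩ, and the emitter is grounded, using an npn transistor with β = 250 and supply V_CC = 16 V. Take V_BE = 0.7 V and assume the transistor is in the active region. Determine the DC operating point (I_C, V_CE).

I_C ≈ 1.7 mA, V_CE ≈ 15 V

Base loop: V_CC = I_B·R_B + V_BE, so I_B = (16 − 0.7)/2200 kΩ = 0.00695 mA.
In the active region I_C = β·I_B = 250 × 0.00695 = 1.74 mA.
Collector loop: V_CE = V_CC − I_C·R_C = 16 − 1.74×0.47 = 15.2 V.
Since V_CE = 15.2 V > V_CE(sat) ≈ 0.2 V, the transistor is in the active region as assumed.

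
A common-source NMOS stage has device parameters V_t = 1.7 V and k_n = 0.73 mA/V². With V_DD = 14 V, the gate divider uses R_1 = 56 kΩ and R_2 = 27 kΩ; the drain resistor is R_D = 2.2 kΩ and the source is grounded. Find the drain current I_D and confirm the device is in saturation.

I_D ≈ 3 mA

V_G = V_DD·R_2/(R_1+R_2) = 14×27/83 = 4.55 V. With the source grounded, V_GS = V_G = 4.55 V.
Assume saturation: I_D = (k_n/2)(V_GS − V_t)² = (0.73/2)×(4.55 − 1.7)² = 0.365×2.85² = 2.97 mA.
V_DS = V_DD − I_D·R_D = 14 − 2.97×2.2 = 7.46 V.
Saturation requires V_DS ≥ V_GS − V_t = 2.85 V; 7.46 ≥ 2.85 ✓.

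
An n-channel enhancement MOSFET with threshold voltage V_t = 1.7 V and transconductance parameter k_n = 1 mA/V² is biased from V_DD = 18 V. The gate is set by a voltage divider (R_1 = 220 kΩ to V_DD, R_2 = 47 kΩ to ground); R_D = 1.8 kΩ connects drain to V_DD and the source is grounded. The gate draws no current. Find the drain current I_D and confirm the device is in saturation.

I_D ≈ 1.1 mA

V_G = V_DD·R_2/(R_1+R_2) = 18×47/267 = 3.17 V. With the source grounded, V_GS = V_G = 3.17 V.
Assume saturation: I_D = (k_n/2)(V_GS − V_t)² = (1/2)×(3.17 − 1.7)² = 0.5×1.47² = 1.08 mA.
V_DS = V_DD − I_D·R_D = 18 − 1.08×1.8 = 16.1 V.
Saturation requires V_DS ≥ V_GS − V_t = 1.47 V; 16.1 ≥ 1.47 ✓.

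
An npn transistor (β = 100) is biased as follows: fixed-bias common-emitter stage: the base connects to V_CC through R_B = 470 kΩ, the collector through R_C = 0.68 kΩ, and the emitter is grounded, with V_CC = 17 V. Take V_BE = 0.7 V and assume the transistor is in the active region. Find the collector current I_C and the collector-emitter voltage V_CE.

Base loop: V_CC = I_B·R_B + V_BE, so I_B = (17 − 0.7)/470 kΩ = 0.0347 mA.
In the active region I_C = β·I_B = 100 × 0.0347 = 3.47 mA.
Collector loop: V_CE = V_CC − I_C·R_C = 17 − 3.47×0.68 = 14.6 V.
Since V_CE = 14.6 V > V_CE(sat) ≈ 0.2 V, the transistor is in the active region as assumed.

I_C ≈ 3.5 mA, V_CE ≈ 15 V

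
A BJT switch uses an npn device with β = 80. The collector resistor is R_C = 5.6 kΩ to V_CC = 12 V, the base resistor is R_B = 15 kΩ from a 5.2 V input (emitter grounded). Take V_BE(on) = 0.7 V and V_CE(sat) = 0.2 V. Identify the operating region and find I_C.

Assume active: I_B = (5.2 − 0.7)/15 = 0.3 mA, giving I_C = β·I_B = 24 mA.
But then V_CE = 12 − 24×5.6 = -122 V < V_CE(sat) = 0.2 V — impossible in the active region.
So the transistor is saturated. With V_CE = 0.2 V, I_C = (V_CC − 0.2)/R_C = 11.8/5.6 = 2.11 mA.
Check: β·I_B = 24 mA > I_C = 2.11 mA, confirming saturation.

saturation; I_C ≈ 2.1 mA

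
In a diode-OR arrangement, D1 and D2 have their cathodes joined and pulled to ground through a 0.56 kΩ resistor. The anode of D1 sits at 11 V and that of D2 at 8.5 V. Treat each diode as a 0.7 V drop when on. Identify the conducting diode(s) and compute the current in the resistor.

Assume both conduct. Then node N would need to be at both 11−0.7 = 10.3 V and 8.5−0.7 = 7.8 V, which is impossible.
Assume only D1 conducts: V_N = 11 − 0.7 = 10.3 V, so I_R = 10.3/0.56 = 18.4 mA.
Check D2: its anode-to-cathode voltage is 8.5 − 10.3 = -1.8 V < 0.7 V, so it is off. The assumption is consistent.

Only D1 conducts; I_R ≈ 18 mA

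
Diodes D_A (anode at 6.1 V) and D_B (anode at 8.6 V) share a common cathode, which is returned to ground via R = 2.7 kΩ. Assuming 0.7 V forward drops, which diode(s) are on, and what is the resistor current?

Assume both conduct. Then node N would need to be at both 6.1−0.7 = 5.4 V and 8.6−0.7 = 7.9 V, which is impossible.
Assume only D_B conducts: V_N = 8.6 − 0.7 = 7.9 V, so I_R = 7.9/2.7 = 2.93 mA.
Check D_A: its anode-to-cathode voltage is 6.1 − 7.9 = -1.8 V < 0.7 V, so it is off. The assumption is consistent.

Only D_B conducts; I_R ≈ 2.9 mA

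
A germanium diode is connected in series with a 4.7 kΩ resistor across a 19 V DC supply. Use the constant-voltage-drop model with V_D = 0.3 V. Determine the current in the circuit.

I ≈ 4 mA

KVL around the loop: 19 = V_D + I·R = 0.3 + I × 4.7 kΩ.
So I = (19 − 0.3) / 4.7 kΩ = 18.7 / 4.7 = 3.98 mA.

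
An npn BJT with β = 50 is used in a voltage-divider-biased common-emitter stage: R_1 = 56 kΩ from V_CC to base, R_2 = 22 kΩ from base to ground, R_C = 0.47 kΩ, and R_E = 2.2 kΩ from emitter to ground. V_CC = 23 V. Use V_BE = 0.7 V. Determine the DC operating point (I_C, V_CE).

Thevenize the base divider: V_Th = V_CC·R_2/(R_1+R_2) = 23×22/78 = 6.49 V, R_Th = R_1‖R_2 = 15.8 kΩ.
Base-emitter loop: V_Th = I_B·R_Th + V_BE + (β+1)I_B·R_E, so I_B = (6.49 − 0.7) / (15.8 + 51×2.2) = 0.0452 mA.
I_C = β·I_B = 50×0.0452 = 2.26 mA, and I_E = (β+1)I_B = 2.31 mA.
V_CE = V_CC − I_C·R_C − I_E·R_E = 23 − 2.26×0.47 − 2.31×2.2 = 16.9 V.
V_CE = 16.9 V > 0.2 V confirms active-region operation.

I_C ≈ 2.3 mA, V_CE ≈ 17 V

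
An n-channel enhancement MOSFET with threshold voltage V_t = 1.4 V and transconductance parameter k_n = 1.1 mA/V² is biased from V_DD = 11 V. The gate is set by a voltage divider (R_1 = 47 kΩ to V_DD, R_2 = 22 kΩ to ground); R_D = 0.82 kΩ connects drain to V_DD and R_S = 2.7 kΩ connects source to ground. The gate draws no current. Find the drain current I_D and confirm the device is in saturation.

V_G = V_DD·R_2/(R_1+R_2) = 11×22/69 = 3.51 V.
Assume saturation: I_D = (k_n/2)(V_GS − V_t)² with V_GS = V_G − I_D·R_S = 3.51 − 2.7·I_D.
Substituting gives 4.01·I_D² − 7.26·I_D + 2.44 = 0, with roots I_D = 0.447 or 1.36 mA.
The root I_D = 1.36 mA gives V_GS = -0.175 V ≤ V_t, so take I_D = 0.447 mA.
Then V_GS = 2.3 V and V_DS = V_DD − I_D(R_D+R_S) = 11 − 0.447×3.52 = 9.43 V.
Saturation requires V_DS ≥ V_GS − V_t = 0.901 V; 9.43 ≥ 0.901 ✓.

I_D ≈ 0.45 mA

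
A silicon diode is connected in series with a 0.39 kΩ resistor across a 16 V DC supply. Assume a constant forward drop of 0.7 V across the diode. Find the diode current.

KVL around the loop: 16 = V_D + I·R = 0.7 + I × 0.39 kΩ.
So I = (16 − 0.7) / 0.39 kΩ = 15.3 / 0.39 = 39.2 mA.

I ≈ 39 mA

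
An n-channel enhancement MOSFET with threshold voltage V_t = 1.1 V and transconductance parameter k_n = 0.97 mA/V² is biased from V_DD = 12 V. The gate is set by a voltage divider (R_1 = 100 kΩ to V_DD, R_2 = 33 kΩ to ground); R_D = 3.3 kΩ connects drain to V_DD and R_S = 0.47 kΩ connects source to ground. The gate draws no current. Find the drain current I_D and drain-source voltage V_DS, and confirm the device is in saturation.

V_G = V_DD·R_2/(R_1+R_2) = 12×33/133 = 2.98 V.
Assume saturation: I_D = (k_n/2)(V_GS − V_t)² with V_GS = V_G − I_D·R_S = 2.98 − 0.47·I_D.
Substituting gives 0.107·I_D² − 1.86·I_D + 1.71 = 0, with roots I_D = 0.976 or 16.3 mA.
The root I_D = 16.3 mA gives V_GS = -4.71 V ≤ V_t, so take I_D = 0.976 mA.
Then V_GS = 2.52 V and V_DS = V_DD − I_D(R_D+R_S) = 12 − 0.976×3.77 = 8.32 V.
Saturation requires V_DS ≥ V_GS − V_t = 1.42 V; 8.32 ≥ 1.42 ✓.

I_D ≈ 0.98 mA, V_DS ≈ 8.3 V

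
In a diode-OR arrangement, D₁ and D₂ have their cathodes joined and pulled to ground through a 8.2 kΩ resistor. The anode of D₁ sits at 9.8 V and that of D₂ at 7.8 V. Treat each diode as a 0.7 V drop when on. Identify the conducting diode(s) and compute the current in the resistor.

Only D₁ conducts; I_R ≈ 1.1 mA

Assume both conduct. Then node N would need to be at both 9.8−0.7 = 9.1 V and 7.8−0.7 = 7.1 V, which is impossible.
Assume only D₁ conducts: V_N = 9.8 − 0.7 = 9.1 V, so I_R = 9.1/8.2 = 1.11 mA.
Check D₂: its anode-to-cathode voltage is 7.8 − 9.1 = -1.3 V < 0.7 V, so it is off. The assumption is consistent.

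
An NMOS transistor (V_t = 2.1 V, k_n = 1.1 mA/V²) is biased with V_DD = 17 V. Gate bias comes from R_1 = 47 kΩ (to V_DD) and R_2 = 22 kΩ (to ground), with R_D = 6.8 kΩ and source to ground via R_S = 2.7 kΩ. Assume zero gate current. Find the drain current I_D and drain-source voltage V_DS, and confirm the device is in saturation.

V_G = V_DD·R_2/(R_1+R_2) = 17×22/69 = 5.42 V.
Assume saturation: I_D = (k_n/2)(V_GS − V_t)² with V_GS = V_G − I_D·R_S = 5.42 − 2.7·I_D.
Substituting gives 4.01·I_D² − 10.9·I_D + 6.06 = 0, with roots I_D = 0.787 or 1.92 mA.
The root I_D = 1.92 mA gives V_GS = 0.231 V ≤ V_t, so take I_D = 0.787 mA.
Then V_GS = 3.3 V and V_DS = V_DD − I_D(R_D+R_S) = 17 − 0.787×9.5 = 9.53 V.
Saturation requires V_DS ≥ V_GS − V_t = 1.2 V; 9.53 ≥ 1.2 ✓.

I_D ≈ 0.79 mA, V_DS ≈ 9.5 V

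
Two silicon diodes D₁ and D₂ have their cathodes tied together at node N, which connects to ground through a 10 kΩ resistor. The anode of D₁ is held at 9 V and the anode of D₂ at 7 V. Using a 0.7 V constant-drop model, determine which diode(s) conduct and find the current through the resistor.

Assume both conduct. Then node N would need to be at both 9−0.7 = 8.3 V and 7−0.7 = 6.3 V, which is impossible.
Assume only D₁ conducts: V_N = 9 − 0.7 = 8.3 V, so I_R = 8.3/10 = 0.83 mA.
Check D₂: its anode-to-cathode voltage is 7 − 8.3 = -1.3 V < 0.7 V, so it is off. The assumption is consistent.

Only D₁ conducts; I_R ≈ 0.83 mA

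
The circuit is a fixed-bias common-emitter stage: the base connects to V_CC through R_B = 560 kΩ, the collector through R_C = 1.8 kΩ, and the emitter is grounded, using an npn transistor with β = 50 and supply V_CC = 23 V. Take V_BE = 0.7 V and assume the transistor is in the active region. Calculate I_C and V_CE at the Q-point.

Base loop: V_CC = I_B·R_B + V_BE, so I_B = (23 − 0.7)/560 kΩ = 0.0398 mA.
In the active region I_C = β·I_B = 50 × 0.0398 = 1.99 mA.
Collector loop: V_CE = V_CC − I_C·R_C = 23 − 1.99×1.8 = 19.4 V.
Since V_CE = 19.4 V > V_CE(sat) ≈ 0.2 V, the transistor is in the active region as assumed.

I_C ≈ 2 mA, V_CE ≈ 19 V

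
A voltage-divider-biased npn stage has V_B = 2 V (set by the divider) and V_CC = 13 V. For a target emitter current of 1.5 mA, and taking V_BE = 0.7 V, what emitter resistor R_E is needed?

V_E = V_B − V_BE = 2 − 0.7 = 1.3 V.
R_E = V_E / I_E = 1.3 / 1.5 = 0.867 kΩ.

R_E ≈ 0.87 kΩ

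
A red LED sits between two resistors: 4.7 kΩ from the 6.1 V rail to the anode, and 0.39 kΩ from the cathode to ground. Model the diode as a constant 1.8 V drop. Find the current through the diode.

I ≈ 0.84 mA

The two resistors are in series with the diode, so KVL gives 6.1 = I·4.7 + 1.8 + I·0.39.
I = (6.1 − 1.8) / (4.7 + 0.39) kΩ = 4.3 / 5.09 = 0.845 mA.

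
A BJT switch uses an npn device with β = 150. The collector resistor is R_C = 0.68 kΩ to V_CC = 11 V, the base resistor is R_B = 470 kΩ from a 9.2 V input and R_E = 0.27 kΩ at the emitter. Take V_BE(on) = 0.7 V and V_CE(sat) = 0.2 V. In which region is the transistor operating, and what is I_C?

active; I_C ≈ 2.5 mA

Assume active. Base-emitter loop: I_B = (V_BB − V_BE)/(R_B + (β+1)R_E) = (9.2 − 0.7)/(470 + 151×0.27) = 0.0166 mA.
I_C = β·I_B = 150×0.0166 = 2.5 mA.
V_CE = V_CC − I_C·R_C − I_E·R_E = 11 − 2.5×0.68 − 2.51×0.27 = 8.62 V > V_CE(sat), so the active-region assumption holds.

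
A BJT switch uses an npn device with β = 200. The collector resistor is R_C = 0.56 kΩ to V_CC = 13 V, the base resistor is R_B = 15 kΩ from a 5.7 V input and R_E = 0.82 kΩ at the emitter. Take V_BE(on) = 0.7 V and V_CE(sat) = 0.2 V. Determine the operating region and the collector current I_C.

active; I_C ≈ 5.6 mA

Assume active. Base-emitter loop: I_B = (V_BB − V_BE)/(R_B + (β+1)R_E) = (5.7 − 0.7)/(15 + 201×0.82) = 0.0278 mA.
I_C = β·I_B = 200×0.0278 = 5.56 mA.
V_CE = V_CC − I_C·R_C − I_E·R_E = 13 − 5.56×0.56 − 5.59×0.82 = 5.3 V > V_CE(sat), so the active-region assumption holds.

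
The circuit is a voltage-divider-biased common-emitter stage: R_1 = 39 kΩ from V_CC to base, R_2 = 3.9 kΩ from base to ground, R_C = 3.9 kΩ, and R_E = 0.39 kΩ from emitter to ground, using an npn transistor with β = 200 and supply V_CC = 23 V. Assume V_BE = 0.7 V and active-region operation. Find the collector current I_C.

Thevenize the base divider: V_Th = V_CC·R_2/(R_1+R_2) = 23×3.9/42.9 = 2.09 V, R_Th = R_1‖R_2 = 3.55 kΩ.
Base-emitter loop: V_Th = I_B·R_Th + V_BE + (β+1)I_B·R_E, so I_B = (2.09 − 0.7) / (3.55 + 201×0.39) = 0.017 mA.
I_C = β·I_B = 200×0.017 = 3.4 mA, and I_E = (β+1)I_B = 3.41 mA.
V_CE = V_CC − I_C·R_C − I_E·R_E = 23 − 3.4×3.9 − 3.41×0.39 = 8.43 V.
V_CE = 8.43 V > 0.2 V confirms active-region operation.

I_C ≈ 3.4 mA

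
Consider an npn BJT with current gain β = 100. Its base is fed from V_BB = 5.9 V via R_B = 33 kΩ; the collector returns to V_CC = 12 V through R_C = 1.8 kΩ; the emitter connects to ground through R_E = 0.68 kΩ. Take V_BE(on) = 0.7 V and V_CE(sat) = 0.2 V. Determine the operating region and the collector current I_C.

Assume active: I_B = (5.9 − 0.7)/(33 + 101×0.68) = 0.0511 mA, I_C = β·I_B = 5.11 mA.
Then V_CE = 12 − 5.11×1.8 − 5.17×0.68 = -0.718 V < 0.2 V — the active assumption fails.
Re-solve with V_CE = 0.2 V. KCL at the emitter: V_E/R_E = (V_BB−0.7−V_E)/R_B + (V_CC−0.2−V_E)/R_C, giving V_E = 3.26 V.
I_C = (V_CC − 0.2 − V_E)/R_C = (11.8 − 3.26)/1.8 = 4.74 mA.
Check: I_B = (5.2 − 3.26)/33 = 0.0587 mA, and β·I_B = 5.87 mA > I_C, confirming saturation.

saturation; I_C ≈ 4.7 mA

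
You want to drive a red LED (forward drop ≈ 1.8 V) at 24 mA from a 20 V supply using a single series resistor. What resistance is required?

The resistor drops V_S − V_D = 20 − 1.8 = 18.2 V at 24 mA.
R = 18.2 V / 24 mA = 0.758 kΩ.

R ≈ 0.76 kΩ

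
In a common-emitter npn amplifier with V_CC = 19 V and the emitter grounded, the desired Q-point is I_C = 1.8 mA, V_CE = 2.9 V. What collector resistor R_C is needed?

Collector loop: V_CC = I_C·R_C + V_CE.
R_C = (V_CC − V_CE)/I_C = (19 − 2.9)/1.8 = 8.94 kΩ.

R_C ≈ 8.9 kΩ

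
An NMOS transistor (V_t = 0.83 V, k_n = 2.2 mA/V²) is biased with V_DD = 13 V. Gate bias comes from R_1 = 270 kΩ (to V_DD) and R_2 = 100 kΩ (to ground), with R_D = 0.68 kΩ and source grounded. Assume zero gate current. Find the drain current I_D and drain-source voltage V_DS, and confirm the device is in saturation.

I_D ≈ 7.9 mA, V_DS ≈ 7.6 V

V_G = V_DD·R_2/(R_1+R_2) = 13×100/370 = 3.51 V. With the source grounded, V_GS = V_G = 3.51 V.
Assume saturation: I_D = (k_n/2)(V_GS − V_t)² = (2.2/2)×(3.51 − 0.83)² = 1.1×2.68² = 7.92 mA.
V_DS = V_DD − I_D·R_D = 13 − 7.92×0.68 = 7.61 V.
Saturation requires V_DS ≥ V_GS − V_t = 2.68 V; 7.61 ≥ 2.68 ✓.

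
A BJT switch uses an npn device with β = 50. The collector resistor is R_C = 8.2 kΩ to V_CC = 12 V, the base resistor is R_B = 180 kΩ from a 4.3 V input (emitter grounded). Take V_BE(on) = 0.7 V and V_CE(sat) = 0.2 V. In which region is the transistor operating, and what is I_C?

Assume active. Base-emitter loop: I_B = (V_BB − V_BE)/R_B = (4.3 − 0.7)/180 = 0.02 mA.
I_C = β·I_B = 50×0.02 = 1 mA.
V_CE = V_CC − I_C·R_C = 12 − 1×8.2 = 3.8 V > V_CE(sat), so the active-region assumption holds.

active; I_C ≈ 1 mA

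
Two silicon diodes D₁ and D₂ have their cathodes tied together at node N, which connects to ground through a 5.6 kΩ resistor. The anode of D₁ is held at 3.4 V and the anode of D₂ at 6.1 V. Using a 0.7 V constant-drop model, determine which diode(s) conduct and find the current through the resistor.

Only D₂ conducts; I_R ≈ 0.96 mA

Assume both conduct. Then node N would need to be at both 3.4−0.7 = 2.7 V and 6.1−0.7 = 5.4 V, which is impossible.
Assume only D₂ conducts: V_N = 6.1 − 0.7 = 5.4 V, so I_R = 5.4/5.6 = 0.964 mA.
Check D₁: its anode-to-cathode voltage is 3.4 − 5.4 = -2 V < 0.7 V, so it is off. The assumption is consistent.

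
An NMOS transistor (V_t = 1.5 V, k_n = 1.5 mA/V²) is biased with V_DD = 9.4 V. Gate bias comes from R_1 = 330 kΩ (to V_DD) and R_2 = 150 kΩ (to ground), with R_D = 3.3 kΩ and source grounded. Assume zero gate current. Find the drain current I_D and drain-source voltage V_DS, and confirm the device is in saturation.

V_G = V_DD·R_2/(R_1+R_2) = 9.4×150/480 = 2.94 V. With the source grounded, V_GS = V_G = 2.94 V.
Assume saturation: I_D = (k_n/2)(V_GS − V_t)² = (1.5/2)×(2.94 − 1.5)² = 0.75×1.44² = 1.55 mA.
V_DS = V_DD − I_D·R_D = 9.4 − 1.55×3.3 = 4.29 V.
Saturation requires V_DS ≥ V_GS − V_t = 1.44 V; 4.29 ≥ 1.44 ✓.

I_D ≈ 1.5 mA, V_DS ≈ 4.3 V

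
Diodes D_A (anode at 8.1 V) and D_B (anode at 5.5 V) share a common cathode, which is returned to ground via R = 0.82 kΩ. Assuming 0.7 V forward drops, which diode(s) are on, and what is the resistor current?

Only D_A conducts; I_R ≈ 9 mA

Assume both conduct. Then node N would need to be at both 8.1−0.7 = 7.4 V and 5.5−0.7 = 4.8 V, which is impossible.
Assume only D_A conducts: V_N = 8.1 − 0.7 = 7.4 V, so I_R = 7.4/0.82 = 9.02 mA.
Check D_B: its anode-to-cathode voltage is 5.5 − 7.4 = -1.9 V < 0.7 V, so it is off. The assumption is consistent.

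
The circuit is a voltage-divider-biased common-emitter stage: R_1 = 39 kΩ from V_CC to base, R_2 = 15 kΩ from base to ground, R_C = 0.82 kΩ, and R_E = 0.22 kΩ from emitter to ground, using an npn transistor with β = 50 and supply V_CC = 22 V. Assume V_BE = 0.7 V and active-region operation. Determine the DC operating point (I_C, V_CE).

Thevenize the base divider: V_Th = V_CC·R_2/(R_1+R_2) = 22×15/54 = 6.11 V, R_Th = R_1‖R_2 = 10.8 kΩ.
Base-emitter loop: V_Th = I_B·R_Th + V_BE + (β+1)I_B·R_E, so I_B = (6.11 − 0.7) / (10.8 + 51×0.22) = 0.245 mA.
I_C = β·I_B = 50×0.245 = 12.3 mA, and I_E = (β+1)I_B = 12.5 mA.
V_CE = V_CC − I_C·R_C − I_E·R_E = 22 − 12.3×0.82 − 12.5×0.22 = 9.19 V.
V_CE = 9.19 V > 0.2 V confirms active-region operation.

I_C ≈ 12 mA, V_CE ≈ 9.2 V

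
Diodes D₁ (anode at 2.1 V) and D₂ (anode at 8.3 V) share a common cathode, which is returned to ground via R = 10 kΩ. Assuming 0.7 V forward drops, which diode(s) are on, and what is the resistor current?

Assume both conduct. Then node N would need to be at both 2.1−0.7 = 1.4 V and 8.3−0.7 = 7.6 V, which is impossible.
Assume only D₂ conducts: V_N = 8.3 − 0.7 = 7.6 V, so I_R = 7.6/10 = 0.76 mA.
Check D₁: its anode-to-cathode voltage is 2.1 − 7.6 = -5.5 V < 0.7 V, so it is off. The assumption is consistent.

Only D₂ conducts; I_R ≈ 0.76 mA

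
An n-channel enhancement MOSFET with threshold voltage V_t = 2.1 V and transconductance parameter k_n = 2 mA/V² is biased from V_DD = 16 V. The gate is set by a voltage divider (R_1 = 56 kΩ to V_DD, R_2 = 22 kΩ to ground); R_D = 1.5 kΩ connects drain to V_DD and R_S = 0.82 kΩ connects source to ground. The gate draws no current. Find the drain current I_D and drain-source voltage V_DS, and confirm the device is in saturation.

V_G = V_DD·R_2/(R_1+R_2) = 16×22/78 = 4.51 V.
Assume saturation: I_D = (k_n/2)(V_GS − V_t)² with V_GS = V_G − I_D·R_S = 4.51 − 0.82·I_D.
Substituting gives 0.672·I_D² − 4.96·I_D + 5.82 = 0, with roots I_D = 1.47 or 5.91 mA.
The root I_D = 5.91 mA gives V_GS = -0.33 V ≤ V_t, so take I_D = 1.47 mA.
Then V_GS = 3.31 V and V_DS = V_DD − I_D(R_D+R_S) = 16 − 1.47×2.32 = 12.6 V.
Saturation requires V_DS ≥ V_GS − V_t = 1.21 V; 12.6 ≥ 1.21 ✓.

I_D ≈ 1.5 mA, V_DS ≈ 13 V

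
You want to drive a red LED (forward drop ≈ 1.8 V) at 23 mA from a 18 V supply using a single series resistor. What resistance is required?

R ≈ 0.7 kΩ

The resistor drops V_S − V_D = 18 − 1.8 = 16.2 V at 23 mA.
R = 16.2 V / 23 mA = 0.704 kΩ.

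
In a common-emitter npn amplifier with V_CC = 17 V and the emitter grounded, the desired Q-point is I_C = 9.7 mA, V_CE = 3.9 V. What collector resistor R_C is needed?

Collector loop: V_CC = I_C·R_C + V_CE.
R_C = (V_CC − V_CE)/I_C = (17 − 3.9)/9.7 = 1.35 kΩ.

R_C ≈ 1.4 kΩ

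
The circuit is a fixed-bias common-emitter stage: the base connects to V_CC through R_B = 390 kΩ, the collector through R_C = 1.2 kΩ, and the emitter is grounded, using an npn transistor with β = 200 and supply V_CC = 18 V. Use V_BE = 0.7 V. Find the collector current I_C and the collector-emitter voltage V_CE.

Base loop: V_CC = I_B·R_B + V_BE, so I_B = (18 − 0.7)/390 kΩ = 0.0444 mA.
In the active region I_C = β·I_B = 200 × 0.0444 = 8.87 mA.
Collector loop: V_CE = V_CC − I_C·R_C = 18 − 8.87×1.2 = 7.35 V.
Since V_CE = 7.35 V > V_CE(sat) ≈ 0.2 V, the transistor is in the active region as assumed.

I_C ≈ 8.9 mA, V_CE ≈ 7.4 V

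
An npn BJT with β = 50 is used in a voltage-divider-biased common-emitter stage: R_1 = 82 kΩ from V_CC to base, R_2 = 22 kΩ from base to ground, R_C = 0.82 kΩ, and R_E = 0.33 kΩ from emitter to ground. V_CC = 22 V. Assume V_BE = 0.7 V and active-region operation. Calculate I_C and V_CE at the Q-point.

Thevenize the base divider: V_Th = V_CC·R_2/(R_1+R_2) = 22×22/104 = 4.65 V, R_Th = R_1‖R_2 = 17.3 kΩ.
Base-emitter loop: V_Th = I_B·R_Th + V_BE + (β+1)I_B·R_E, so I_B = (4.65 − 0.7) / (17.3 + 51×0.33) = 0.116 mA.
I_C = β·I_B = 50×0.116 = 5.78 mA, and I_E = (β+1)I_B = 5.9 mA.
V_CE = V_CC − I_C·R_C − I_E·R_E = 22 − 5.78×0.82 − 5.9×0.33 = 15.3 V.
V_CE = 15.3 V > 0.2 V confirms active-region operation.

I_C ≈ 5.8 mA, V_CE ≈ 15 V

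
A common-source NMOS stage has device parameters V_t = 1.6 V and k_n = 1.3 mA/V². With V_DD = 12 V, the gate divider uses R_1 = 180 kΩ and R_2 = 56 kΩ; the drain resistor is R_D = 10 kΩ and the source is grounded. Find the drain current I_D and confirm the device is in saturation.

V_G = V_DD·R_2/(R_1+R_2) = 12×56/236 = 2.85 V. With the source grounded, V_GS = V_G = 2.85 V.
Assume saturation: I_D = (k_n/2)(V_GS − V_t)² = (1.3/2)×(2.85 − 1.6)² = 0.65×1.25² = 1.01 mA.
V_DS = V_DD − I_D·R_D = 12 − 1.01×10 = 1.89 V.
Saturation requires V_DS ≥ V_GS − V_t = 1.25 V; 1.89 ≥ 1.25 ✓.

I_D ≈ 1 mA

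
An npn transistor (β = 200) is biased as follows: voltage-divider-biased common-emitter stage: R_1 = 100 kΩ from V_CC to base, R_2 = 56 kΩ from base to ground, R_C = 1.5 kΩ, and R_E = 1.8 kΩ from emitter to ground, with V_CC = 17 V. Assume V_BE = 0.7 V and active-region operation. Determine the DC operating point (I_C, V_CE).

Thevenize the base divider: V_Th = V_CC·R_2/(R_1+R_2) = 17×56/156 = 6.1 V, R_Th = R_1‖R_2 = 35.9 kΩ.
Base-emitter loop: V_Th = I_B·R_Th + V_BE + (β+1)I_B·R_E, so I_B = (6.1 − 0.7) / (35.9 + 201×1.8) = 0.0136 mA.
I_C = β·I_B = 200×0.0136 = 2.72 mA, and I_E = (β+1)I_B = 2.73 mA.
V_CE = V_CC − I_C·R_C − I_E·R_E = 17 − 2.72×1.5 − 2.73×1.8 = 8.01 V.
V_CE = 8.01 V > 0.2 V confirms active-region operation.

I_C ≈ 2.7 mA, V_CE ≈ 8 V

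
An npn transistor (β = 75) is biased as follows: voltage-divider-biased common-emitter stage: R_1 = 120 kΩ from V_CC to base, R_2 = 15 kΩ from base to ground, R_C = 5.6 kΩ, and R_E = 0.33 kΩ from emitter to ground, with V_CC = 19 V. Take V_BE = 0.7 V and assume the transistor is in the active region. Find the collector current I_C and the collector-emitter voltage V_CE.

Thevenize the base divider: V_Th = V_CC·R_2/(R_1+R_2) = 19×15/135 = 2.11 V, R_Th = R_1‖R_2 = 13.3 kΩ.
Base-emitter loop: V_Th = I_B·R_Th + V_BE + (β+1)I_B·R_E, so I_B = (2.11 − 0.7) / (13.3 + 76×0.33) = 0.0367 mA.
I_C = β·I_B = 75×0.0367 = 2.76 mA, and I_E = (β+1)I_B = 2.79 mA.
V_CE = V_CC − I_C·R_C − I_E·R_E = 19 − 2.76×5.6 − 2.79×0.33 = 2.65 V.
V_CE = 2.65 V > 0.2 V confirms active-region operation.

I_C ≈ 2.8 mA, V_CE ≈ 2.7 V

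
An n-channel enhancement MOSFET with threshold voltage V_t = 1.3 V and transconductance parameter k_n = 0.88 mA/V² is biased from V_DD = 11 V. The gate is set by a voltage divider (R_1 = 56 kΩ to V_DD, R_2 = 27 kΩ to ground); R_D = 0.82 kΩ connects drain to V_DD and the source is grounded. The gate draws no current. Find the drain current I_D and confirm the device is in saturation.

I_D ≈ 2.3 mA

V_G = V_DD·R_2/(R_1+R_2) = 11×27/83 = 3.58 V. With the source grounded, V_GS = V_G = 3.58 V.
Assume saturation: I_D = (k_n/2)(V_GS − V_t)² = (0.88/2)×(3.58 − 1.3)² = 0.44×2.28² = 2.28 mA.
V_DS = V_DD − I_D·R_D = 11 − 2.28×0.82 = 9.13 V.
Saturation requires V_DS ≥ V_GS − V_t = 2.28 V; 9.13 ≥ 2.28 ✓.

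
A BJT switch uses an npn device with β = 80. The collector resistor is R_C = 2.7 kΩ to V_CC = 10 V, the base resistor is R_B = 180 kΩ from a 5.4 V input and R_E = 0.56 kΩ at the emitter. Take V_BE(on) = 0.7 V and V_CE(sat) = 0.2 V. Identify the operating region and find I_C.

active; I_C ≈ 1.7 mA

Assume active. Base-emitter loop: I_B = (V_BB − V_BE)/(R_B + (β+1)R_E) = (5.4 − 0.7)/(180 + 81×0.56) = 0.0209 mA.
I_C = β·I_B = 80×0.0209 = 1.67 mA.
V_CE = V_CC − I_C·R_C − I_E·R_E = 10 − 1.67×2.7 − 1.69×0.56 = 4.55 V > V_CE(sat), so the active-region assumption holds.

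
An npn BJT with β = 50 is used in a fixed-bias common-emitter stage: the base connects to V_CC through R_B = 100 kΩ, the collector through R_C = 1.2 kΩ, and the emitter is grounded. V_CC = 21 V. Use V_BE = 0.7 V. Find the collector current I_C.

Base loop: V_CC = I_B·R_B + V_BE, so I_B = (21 − 0.7)/100 kΩ = 0.203 mA.
In the active region I_C = β·I_B = 50 × 0.203 = 10.2 mA.
Collector loop: V_CE = V_CC − I_C·R_C = 21 − 10.2×1.2 = 8.82 V.
Since V_CE = 8.82 V > V_CE(sat) ≈ 0.2 V, the transistor is in the active region as assumed.

I_C ≈ 10 mA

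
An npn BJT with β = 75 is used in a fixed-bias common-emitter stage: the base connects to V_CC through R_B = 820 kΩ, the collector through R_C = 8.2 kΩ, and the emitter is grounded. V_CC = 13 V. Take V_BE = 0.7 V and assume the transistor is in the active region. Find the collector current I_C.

I_C ≈ 1.1 mA

Base loop: V_CC = I_B·R_B + V_BE, so I_B = (13 − 0.7)/820 kΩ = 0.015 mA.
In the active region I_C = β·I_B = 75 × 0.015 = 1.12 mA.
Collector loop: V_CE = V_CC − I_C·R_C = 13 − 1.12×8.2 = 3.78 V.
Since V_CE = 3.78 V > V_CE(sat) ≈ 0.2 V, the transistor is in the active region as assumed.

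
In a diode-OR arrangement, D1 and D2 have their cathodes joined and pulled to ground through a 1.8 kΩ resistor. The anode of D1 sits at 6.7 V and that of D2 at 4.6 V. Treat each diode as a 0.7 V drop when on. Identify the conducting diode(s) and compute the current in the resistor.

Only D1 conducts; I_R ≈ 3.3 mA

Assume both conduct. Then node N would need to be at both 6.7−0.7 = 6 V and 4.6−0.7 = 3.9 V, which is impossible.
Assume only D1 conducts: V_N = 6.7 − 0.7 = 6 V, so I_R = 6/1.8 = 3.33 mA.
Check D2: its anode-to-cathode voltage is 4.6 − 6 = -1.4 V < 0.7 V, so it is off. The assumption is consistent.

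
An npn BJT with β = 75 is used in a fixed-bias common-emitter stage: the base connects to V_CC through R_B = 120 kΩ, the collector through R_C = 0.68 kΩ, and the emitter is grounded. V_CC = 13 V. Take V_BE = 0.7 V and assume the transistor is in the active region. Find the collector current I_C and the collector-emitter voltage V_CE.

I_C ≈ 7.7 mA, V_CE ≈ 7.8 V

Base loop: V_CC = I_B·R_B + V_BE, so I_B = (13 − 0.7)/120 kΩ = 0.103 mA.
In the active region I_C = β·I_B = 75 × 0.103 = 7.69 mA.
Collector loop: V_CE = V_CC − I_C·R_C = 13 − 7.69×0.68 = 7.77 V.
Since V_CE = 7.77 V > V_CE(sat) ≈ 0.2 V, the transistor is in the active region as assumed.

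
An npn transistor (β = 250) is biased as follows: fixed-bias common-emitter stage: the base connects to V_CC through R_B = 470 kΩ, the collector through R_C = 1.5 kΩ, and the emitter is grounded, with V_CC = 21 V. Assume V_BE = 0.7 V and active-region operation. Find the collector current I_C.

Base loop: V_CC = I_B·R_B + V_BE, so I_B = (21 − 0.7)/470 kΩ = 0.0432 mA.
In the active region I_C = β·I_B = 250 × 0.0432 = 10.8 mA.
Collector loop: V_CE = V_CC − I_C·R_C = 21 − 10.8×1.5 = 4.8 V.
Since V_CE = 4.8 V > V_CE(sat) ≈ 0.2 V, the transistor is in the active region as assumed.

I_C ≈ 11 mA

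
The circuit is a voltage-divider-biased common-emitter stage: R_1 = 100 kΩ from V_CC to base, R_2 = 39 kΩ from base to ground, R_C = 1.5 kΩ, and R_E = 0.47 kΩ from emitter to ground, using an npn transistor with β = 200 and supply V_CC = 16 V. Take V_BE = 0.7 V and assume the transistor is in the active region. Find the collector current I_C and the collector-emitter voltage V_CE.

Thevenize the base divider: V_Th = V_CC·R_2/(R_1+R_2) = 16×39/139 = 4.49 V, R_Th = R_1‖R_2 = 28.1 kΩ.
Base-emitter loop: V_Th = I_B·R_Th + V_BE + (β+1)I_B·R_E, so I_B = (4.49 − 0.7) / (28.1 + 201×0.47) = 0.0309 mA.
I_C = β·I_B = 200×0.0309 = 6.19 mA, and I_E = (β+1)I_B = 6.22 mA.
V_CE = V_CC − I_C·R_C − I_E·R_E = 16 − 6.19×1.5 − 6.22×0.47 = 3.8 V.
V_CE = 3.8 V > 0.2 V confirms active-region operation.

I_C ≈ 6.2 mA, V_CE ≈ 3.8 V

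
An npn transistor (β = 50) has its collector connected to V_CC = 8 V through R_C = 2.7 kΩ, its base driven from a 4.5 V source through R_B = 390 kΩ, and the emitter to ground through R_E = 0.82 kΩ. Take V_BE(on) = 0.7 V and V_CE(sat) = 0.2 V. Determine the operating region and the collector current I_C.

active; I_C ≈ 0.44 mA

Assume active. Base-emitter loop: I_B = (V_BB − V_BE)/(R_B + (β+1)R_E) = (4.5 − 0.7)/(390 + 51×0.82) = 0.0088 mA.
I_C = β·I_B = 50×0.0088 = 0.44 mA.
V_CE = V_CC − I_C·R_C − I_E·R_E = 8 − 0.44×2.7 − 0.449×0.82 = 6.44 V > V_CE(sat), so the active-region assumption holds.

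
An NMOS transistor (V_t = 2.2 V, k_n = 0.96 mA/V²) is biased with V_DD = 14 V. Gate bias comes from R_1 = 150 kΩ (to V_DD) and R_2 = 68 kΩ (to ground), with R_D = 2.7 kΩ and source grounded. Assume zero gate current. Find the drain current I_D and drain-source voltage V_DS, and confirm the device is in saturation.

V_G = V_DD·R_2/(R_1+R_2) = 14×68/218 = 4.37 V. With the source grounded, V_GS = V_G = 4.37 V.
Assume saturation: I_D = (k_n/2)(V_GS − V_t)² = (0.96/2)×(4.37 − 2.2)² = 0.48×2.17² = 2.25 mA.
V_DS = V_DD − I_D·R_D = 14 − 2.25×2.7 = 7.91 V.
Saturation requires V_DS ≥ V_GS − V_t = 2.17 V; 7.91 ≥ 2.17 ✓.

I_D ≈ 2.3 mA, V_DS ≈ 7.9 V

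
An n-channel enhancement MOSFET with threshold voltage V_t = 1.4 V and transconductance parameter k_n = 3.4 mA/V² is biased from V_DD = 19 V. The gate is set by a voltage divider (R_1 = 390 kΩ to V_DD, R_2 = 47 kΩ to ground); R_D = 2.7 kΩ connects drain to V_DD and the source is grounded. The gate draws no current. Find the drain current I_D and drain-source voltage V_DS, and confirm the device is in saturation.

V_G = V_DD·R_2/(R_1+R_2) = 19×47/437 = 2.04 V. With the source grounded, V_GS = V_G = 2.04 V.
Assume saturation: I_D = (k_n/2)(V_GS − V_t)² = (3.4/2)×(2.04 − 1.4)² = 1.7×0.643² = 0.704 mA.
V_DS = V_DD − I_D·R_D = 19 − 0.704×2.7 = 17.1 V.
Saturation requires V_DS ≥ V_GS − V_t = 0.643 V; 17.1 ≥ 0.643 ✓.

I_D ≈ 0.7 mA, V_DS ≈ 17 V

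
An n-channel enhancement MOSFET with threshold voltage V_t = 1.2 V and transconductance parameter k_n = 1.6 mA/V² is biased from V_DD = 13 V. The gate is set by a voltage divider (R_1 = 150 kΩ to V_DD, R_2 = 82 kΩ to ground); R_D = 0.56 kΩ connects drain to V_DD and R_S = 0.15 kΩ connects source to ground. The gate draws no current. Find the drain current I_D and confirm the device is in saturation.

I_D ≈ 5.4 mA

V_G = V_DD·R_2/(R_1+R_2) = 13×82/232 = 4.59 V.
Assume saturation: I_D = (k_n/2)(V_GS − V_t)² with V_GS = V_G − I_D·R_S = 4.59 − 0.15·I_D.
Substituting gives 0.018·I_D² − 1.81·I_D + 9.22 = 0, with roots I_D = 5.37 or 95.5 mA.
The root I_D = 95.5 mA gives V_GS = -9.72 V ≤ V_t, so take I_D = 5.37 mA.
Then V_GS = 3.79 V and V_DS = V_DD − I_D(R_D+R_S) = 13 − 5.37×0.71 = 9.19 V.
Saturation requires V_DS ≥ V_GS − V_t = 2.59 V; 9.19 ≥ 2.59 ✓.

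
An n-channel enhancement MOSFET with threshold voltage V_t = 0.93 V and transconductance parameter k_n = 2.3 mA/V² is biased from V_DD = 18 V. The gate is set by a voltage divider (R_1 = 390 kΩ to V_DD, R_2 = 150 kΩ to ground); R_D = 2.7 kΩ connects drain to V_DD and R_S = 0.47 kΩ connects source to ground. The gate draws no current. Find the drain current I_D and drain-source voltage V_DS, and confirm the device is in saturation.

I_D ≈ 4.5 mA, V_DS ≈ 3.8 V

V_G = V_DD·R_2/(R_1+R_2) = 18×150/540 = 5 V.
Assume saturation: I_D = (k_n/2)(V_GS − V_t)² with V_GS = V_G − I_D·R_S = 5 − 0.47·I_D.
Substituting gives 0.254·I_D² − 5.4·I_D + 19 = 0, with roots I_D = 4.47 or 16.8 mA.
The root I_D = 16.8 mA gives V_GS = -2.89 V ≤ V_t, so take I_D = 4.47 mA.
Then V_GS = 2.9 V and V_DS = V_DD − I_D(R_D+R_S) = 18 − 4.47×3.17 = 3.84 V.
Saturation requires V_DS ≥ V_GS − V_t = 1.97 V; 3.84 ≥ 1.97 ✓.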